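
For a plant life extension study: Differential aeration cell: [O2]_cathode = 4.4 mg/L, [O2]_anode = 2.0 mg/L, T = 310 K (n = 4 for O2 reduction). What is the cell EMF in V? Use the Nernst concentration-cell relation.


Apply the Nernst concentration-cell relation: E = (RT/nF)*ln(C_cathode/C_anode)
RT/nF = 8.314*310/(4*96485) = 0.00667808 V
ln(4.4/2.0) = 0.78846
E = 0.00667808 * 0.78846 = 0.00527 V

0.00527 V


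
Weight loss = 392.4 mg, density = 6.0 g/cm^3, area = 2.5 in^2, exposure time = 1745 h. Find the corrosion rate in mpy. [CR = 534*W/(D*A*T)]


Apply the mpy weight-loss relation: CR = 534 * W / (D * A * T)
Numerator: 534 * 392.4 = 209541.6
Denominator: 6.0 * 2.5 * 1745 = 26175.0
CR = 209541.6 / 26175.0 = 8.00541 mpy

8.00541 mpy


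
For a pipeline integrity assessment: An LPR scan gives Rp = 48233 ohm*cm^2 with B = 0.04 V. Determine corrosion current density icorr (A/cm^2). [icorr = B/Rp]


Apply the Stern-Geary relation: icorr = B / Rp
icorr = 0.04 / 48233 = 8.293×10^-7 A/cm^2

8.293×10^-7 A/cm^2


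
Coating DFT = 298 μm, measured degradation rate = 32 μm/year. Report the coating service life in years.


Service life = thickness / degradation rate
Life = 298 / 32 = 9.3 years

9.3 years


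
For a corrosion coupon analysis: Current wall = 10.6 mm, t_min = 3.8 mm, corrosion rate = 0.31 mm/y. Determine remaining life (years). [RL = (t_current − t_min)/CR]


Apply the remaining-life relation: RL = (t_current − t_min) / CR
RL = (10.6 − 3.8) / 0.31 = 6.8 / 0.31 = 21.9 years

21.9 years


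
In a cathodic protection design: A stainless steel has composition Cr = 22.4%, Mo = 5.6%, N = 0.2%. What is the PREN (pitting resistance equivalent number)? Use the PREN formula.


Apply the PREN formula: PREN = Cr + 3.3*Mo + 16*N
PREN = 22.4 + 3.3*5.6 + 16*0.2
PREN = 22.4 + 18.48 + 3.2 = 44.08

44.08


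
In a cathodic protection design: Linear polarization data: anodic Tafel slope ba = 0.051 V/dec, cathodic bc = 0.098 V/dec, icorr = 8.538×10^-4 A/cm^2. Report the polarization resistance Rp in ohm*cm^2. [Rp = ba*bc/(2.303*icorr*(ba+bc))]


Apply the Stern-Geary equation: Rp = ba*bc / (2.303*icorr*(ba+bc))
ba*bc = 0.051*0.098 = 0.004998
ba+bc = 0.149; 2.303*icorr*(ba+bc) = 2.303*8.538×10^-4*0.149 = 2.9297891×10^-4
Rp = 0.004998 / 2.9297891×10^-4 = 17.06 ohm*cm^2

17.06 ohm*cm^2


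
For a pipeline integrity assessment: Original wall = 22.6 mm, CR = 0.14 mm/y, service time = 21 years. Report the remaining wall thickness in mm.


Remaining wall = original − CR × time
t = 22.6 − 0.14*21 = 22.6 − 2.94 = 19.66 mm

19.66 mm


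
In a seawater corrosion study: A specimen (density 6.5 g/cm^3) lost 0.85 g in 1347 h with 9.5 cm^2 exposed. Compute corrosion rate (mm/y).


Apply the mm/y weight-loss relation: CR = 87600 * W / (D * A * T)
Numerator: 87600 * 0.85 = 74460.0
Denominator: 6.5 * 9.5 * 1347 = 83177.25
CR = 74460.0 / 83177.25 = 0.8952 mm/y

0.8952 mm/y


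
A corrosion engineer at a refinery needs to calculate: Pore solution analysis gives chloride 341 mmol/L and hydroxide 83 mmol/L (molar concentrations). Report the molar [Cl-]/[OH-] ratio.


Threshold parameter = [Cl-] / [OH-] (molar basis; both in mmol/L, so units cancel)
Ratio = 341 / 83 = 4.11

4.11


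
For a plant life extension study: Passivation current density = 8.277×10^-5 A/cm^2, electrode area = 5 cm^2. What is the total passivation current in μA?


I = i_pass * A, then convert A → μA (×10^6)
I = 8.277×10^-5 * 5 * 10^6 = 413.85 μA

413.85 μA


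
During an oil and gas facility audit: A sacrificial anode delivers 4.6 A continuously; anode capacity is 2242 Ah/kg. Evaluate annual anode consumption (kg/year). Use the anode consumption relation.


Annual consumption = current * hours per year / capacity
Rate = 4.6 * 8760 / 2242 = 18.0 kg/year

18.0 kg/year


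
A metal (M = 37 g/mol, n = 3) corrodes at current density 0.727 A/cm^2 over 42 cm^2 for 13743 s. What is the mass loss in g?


Apply Faraday's law: m = i*A*t*M / (n*F)
Total charge passed Q = i*A*t = 0.727*42*13743 = 419628.762 C
m = Q*M/(n*F) = 419628.762*37/(3*96485) = 53.64 g

53.64 g


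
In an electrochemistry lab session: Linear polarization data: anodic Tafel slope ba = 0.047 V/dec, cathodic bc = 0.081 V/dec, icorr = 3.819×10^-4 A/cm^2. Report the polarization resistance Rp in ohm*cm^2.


Apply the Stern-Geary equation: Rp = ba*bc / (2.303*icorr*(ba+bc))
ba*bc = 0.047*0.081 = 0.003807
ba+bc = 0.128; 2.303*icorr*(ba+bc) = 2.303*3.819×10^-4*0.128 = 1.1257801×10^-4
Rp = 0.003807 / 1.1257801×10^-4 = 33.8 ohm*cm^2

33.8 ohm*cm^2


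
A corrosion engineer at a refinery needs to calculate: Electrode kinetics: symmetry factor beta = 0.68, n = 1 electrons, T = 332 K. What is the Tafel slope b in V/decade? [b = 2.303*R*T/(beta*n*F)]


Apply the Tafel slope relation: b = 2.303*R*T/(beta*n*F)
Numerator: 2.303 * 8.314 * 332 = 6356.85
Denominator: 0.68 * 1 * 96485 = 65609.8
b = 6356.85 / 65609.8 = 0.097 V/decade

0.097 V/decade


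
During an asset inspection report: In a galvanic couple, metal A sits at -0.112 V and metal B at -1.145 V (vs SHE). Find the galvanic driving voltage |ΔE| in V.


Driving voltage is the absolute potential difference.
|ΔE| = |-0.112 − (-1.145)| = 1.033 V

1.033 V


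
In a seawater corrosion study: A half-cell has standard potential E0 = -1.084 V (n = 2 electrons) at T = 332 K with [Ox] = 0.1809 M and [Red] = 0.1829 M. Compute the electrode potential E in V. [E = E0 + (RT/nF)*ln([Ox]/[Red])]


Apply the Nernst equation: E = E0 + (RT/nF)*ln([Ox]/[Red])
Step 1: RT/nF = 8.314*332/(2*96485) = 0.01430403 V
Step 2: [Ox]/[Red] = 0.1809/0.1829 = 0.989065
Step 3: ln(0.989065) = -0.010995
Step 4: correction = 0.01430403 * -0.010995 = -0.0002 V
E = -1.084 + -0.0002 = -1.0842 V

-1.0842 V


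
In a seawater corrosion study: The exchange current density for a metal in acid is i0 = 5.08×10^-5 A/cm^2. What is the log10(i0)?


i0 = 5.08×10^-5 A/cm^2
log10(i0) = -4.294

-4.294


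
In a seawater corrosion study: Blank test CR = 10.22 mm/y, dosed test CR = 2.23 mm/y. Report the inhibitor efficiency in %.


Apply the inhibitor-efficiency definition: IE = (CR_blank − CR_inh)/CR_blank × 100
IE = (10.22 − 2.23) / 10.22 × 100
IE = 7.99 / 10.22 × 100 = 78.2 %

78.2 %


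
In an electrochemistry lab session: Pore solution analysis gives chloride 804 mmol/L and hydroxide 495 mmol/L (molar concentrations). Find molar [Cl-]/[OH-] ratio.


Threshold parameter = [Cl-] / [OH-] (molar basis; both in mmol/L, so units cancel)
Ratio = 804 / 495 = 1.62

1.62


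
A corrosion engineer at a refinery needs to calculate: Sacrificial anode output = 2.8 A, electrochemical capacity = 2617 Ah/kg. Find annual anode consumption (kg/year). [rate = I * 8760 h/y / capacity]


Annual consumption = current * hours per year / capacity
Rate = 2.8 * 8760 / 2617 = 9.4 kg/year

9.4 kg/year


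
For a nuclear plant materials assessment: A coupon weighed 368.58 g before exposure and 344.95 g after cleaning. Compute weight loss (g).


Weight loss = initial − final
WL = 368.58 − 344.95 = 23.63 g

23.63 g


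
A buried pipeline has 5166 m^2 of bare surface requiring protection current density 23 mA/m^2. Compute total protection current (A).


I = area * current density, then convert mA → A (÷1000)
I = 5166 * 23 / 1000 = 118.82 A

118.82 A


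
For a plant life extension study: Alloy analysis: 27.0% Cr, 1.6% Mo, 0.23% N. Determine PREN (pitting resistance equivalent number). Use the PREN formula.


Apply the PREN formula: PREN = Cr + 3.3*Mo + 16*N
PREN = 27.0 + 3.3*1.6 + 16*0.23
PREN = 27.0 + 5.28 + 3.68 = 35.96

35.96


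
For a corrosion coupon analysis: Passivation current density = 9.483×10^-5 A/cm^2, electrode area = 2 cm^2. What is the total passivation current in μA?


I = i_pass * A, then convert A → μA (×10^6)
I = 9.483×10^-5 * 2 * 10^6 = 189.66 μA

189.66 μA


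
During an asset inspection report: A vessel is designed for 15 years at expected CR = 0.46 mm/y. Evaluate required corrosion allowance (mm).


Corrosion allowance = CR × design life
CA = 0.46 * 15 = 6.9 mm

6.9 mm


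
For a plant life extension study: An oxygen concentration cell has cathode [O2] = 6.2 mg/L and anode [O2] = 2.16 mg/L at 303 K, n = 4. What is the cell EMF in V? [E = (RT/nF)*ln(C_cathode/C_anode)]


Apply the Nernst concentration-cell relation: E = (RT/nF)*ln(C_cathode/C_anode)
RT/nF = 8.314*303/(4*96485) = 0.00652729 V
ln(6.2/2.16) = 1.05444
E = 0.00652729 * 1.05444 = 0.00688 V

0.00688 V


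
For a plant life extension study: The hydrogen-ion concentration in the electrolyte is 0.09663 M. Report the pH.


pH = −log10[H+]
pH = −log10(0.09663) = 1.01

1.01


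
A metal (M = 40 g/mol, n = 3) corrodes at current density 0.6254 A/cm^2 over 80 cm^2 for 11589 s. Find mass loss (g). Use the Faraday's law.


Apply Faraday's law: m = i*A*t*M / (n*F)
Total charge passed Q = i*A*t = 0.6254*80*11589 = 579820.848 C
m = Q*M/(n*F) = 579820.848*40/(3*96485) = 80.126 g

80.126 g


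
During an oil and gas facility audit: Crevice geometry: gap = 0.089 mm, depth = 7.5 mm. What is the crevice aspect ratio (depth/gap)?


Aspect ratio = depth / gap
Ratio = 7.5 / 0.089 = 84.3

84.3


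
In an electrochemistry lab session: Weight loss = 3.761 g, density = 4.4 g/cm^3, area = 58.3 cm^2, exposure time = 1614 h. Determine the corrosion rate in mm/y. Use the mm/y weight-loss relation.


Apply the mm/y weight-loss relation: CR = 87600 * W / (D * A * T)
Numerator: 87600 * 3.761 = 329463.6
Denominator: 4.4 * 58.3 * 1614 = 414023.28
CR = 329463.6 / 414023.28 = 0.795761 mm/y

0.795761 mm/y


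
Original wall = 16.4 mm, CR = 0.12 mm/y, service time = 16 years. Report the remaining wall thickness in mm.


Remaining wall = original − CR × time
t = 16.4 − 0.12*16 = 16.4 − 1.92 = 14.48 mm

14.48 mm


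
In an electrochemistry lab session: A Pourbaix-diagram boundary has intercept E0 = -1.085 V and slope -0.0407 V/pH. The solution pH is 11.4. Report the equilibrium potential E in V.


Apply the Pourbaix line equation: E = E0 + slope*pH
E = -1.085 + (-0.0407)*11.4 = -1.085 + (-0.46398) = -1.54898 V
Rounded to 3 decimal places: E = -1.549 V

-1.549 V


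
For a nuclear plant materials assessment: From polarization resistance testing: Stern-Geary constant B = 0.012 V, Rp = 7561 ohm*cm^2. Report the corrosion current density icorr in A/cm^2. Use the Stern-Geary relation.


Apply the Stern-Geary relation: icorr = B / Rp
icorr = 0.012 / 7561 = 1.587×10^-6 A/cm^2

1.587×10^-6 A/cm^2


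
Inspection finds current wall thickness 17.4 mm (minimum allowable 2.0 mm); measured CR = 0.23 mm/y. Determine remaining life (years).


Apply the remaining-life relation: RL = (t_current − t_min) / CR
RL = (17.4 − 2.0) / 0.23 = 15.4 / 0.23 = 67.0 years

67.0 years


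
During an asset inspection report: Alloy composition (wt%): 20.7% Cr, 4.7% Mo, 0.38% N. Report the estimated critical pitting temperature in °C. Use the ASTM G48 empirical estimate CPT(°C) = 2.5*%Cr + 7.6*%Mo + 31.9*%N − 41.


Apply the ASTM G48 empirical CPT estimate: CPT(°C) = 2.5*%Cr + 7.6*%Mo + 31.9*%N − 41
2.5*20.7 = 51.75; 7.6*4.7 = 35.72; 31.9*0.38 = 12.122
CPT = 51.75 + 35.72 + 12.122 − 41 = 58.592 °C
Rounded to 0.1 °C: CPT ≈ 58.6 °C

58.6 °C


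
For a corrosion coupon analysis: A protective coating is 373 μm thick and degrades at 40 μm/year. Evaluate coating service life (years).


Service life = thickness / degradation rate
Life = 373 / 40 = 9.3 years

9.3 years


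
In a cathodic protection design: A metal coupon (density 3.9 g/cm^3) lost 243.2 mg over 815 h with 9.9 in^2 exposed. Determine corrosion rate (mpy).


Apply the mpy weight-loss relation: CR = 534 * W / (D * A * T)
Numerator: 534 * 243.2 = 129868.8
Denominator: 3.9 * 9.9 * 815 = 31467.15
CR = 129868.8 / 31467.15 = 4.127 mpy

4.127 mpy


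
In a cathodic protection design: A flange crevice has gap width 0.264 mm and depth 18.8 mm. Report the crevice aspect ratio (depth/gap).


Aspect ratio = depth / gap
Ratio = 18.8 / 0.264 = 71.2

71.2


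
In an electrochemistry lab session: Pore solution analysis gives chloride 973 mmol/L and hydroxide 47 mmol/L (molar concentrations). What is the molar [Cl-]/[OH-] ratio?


Threshold parameter = [Cl-] / [OH-] (molar basis; both in mmol/L, so units cancel)
Ratio = 973 / 47 = 20.7

20.7


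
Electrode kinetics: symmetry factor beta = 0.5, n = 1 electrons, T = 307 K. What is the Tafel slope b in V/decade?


Apply the Tafel slope relation: b = 2.303*R*T/(beta*n*F)
Numerator: 2.303 * 8.314 * 307 = 5878.17
Denominator: 0.5 * 1 * 96485 = 48242.5
b = 5878.17 / 48242.5 = 0.1218 V/decade

0.1218 V/decade


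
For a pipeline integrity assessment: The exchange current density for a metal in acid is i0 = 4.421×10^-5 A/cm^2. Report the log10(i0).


i0 = 4.421×10^-5 A/cm^2
log10(i0) = -4.354

-4.354


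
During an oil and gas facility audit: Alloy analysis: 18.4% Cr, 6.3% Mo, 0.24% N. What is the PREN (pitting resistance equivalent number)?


Apply the PREN formula: PREN = Cr + 3.3*Mo + 16*N
PREN = 18.4 + 3.3*6.3 + 16*0.24
PREN = 18.4 + 20.79 + 3.84 = 43.03

43.03


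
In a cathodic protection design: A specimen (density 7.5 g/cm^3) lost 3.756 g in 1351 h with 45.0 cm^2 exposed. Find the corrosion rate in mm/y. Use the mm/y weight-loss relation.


Apply the mm/y weight-loss relation: CR = 87600 * W / (D * A * T)
Numerator: 87600 * 3.756 = 329025.6
Denominator: 7.5 * 45.0 * 1351 = 455962.5
CR = 329025.6 / 455962.5 = 0.72161 mm/y

0.72161 mm/y


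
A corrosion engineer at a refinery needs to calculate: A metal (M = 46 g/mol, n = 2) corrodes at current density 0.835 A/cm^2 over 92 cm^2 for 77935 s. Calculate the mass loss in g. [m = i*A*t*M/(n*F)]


Apply Faraday's law: m = i*A*t*M / (n*F)
Total charge passed Q = i*A*t = 0.835*92*77935 = 5986966.7 C
m = Q*M/(n*F) = 5986966.7*46/(2*96485) = 1427.167 g

1427.167 g


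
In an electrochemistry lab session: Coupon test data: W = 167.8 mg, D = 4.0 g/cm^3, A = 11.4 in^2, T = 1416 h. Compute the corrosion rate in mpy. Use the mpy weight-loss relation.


Apply the mpy weight-loss relation: CR = 534 * W / (D * A * T)
Numerator: 534 * 167.8 = 89605.2
Denominator: 4.0 * 11.4 * 1416 = 64569.6
CR = 89605.2 / 64569.6 = 1.38773 mpy

1.38773 mpy


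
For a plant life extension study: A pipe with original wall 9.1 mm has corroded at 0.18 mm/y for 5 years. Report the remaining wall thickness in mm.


Remaining wall = original − CR × time
t = 9.1 − 0.18*5 = 9.1 − 0.9 = 8.2 mm

8.2 mm


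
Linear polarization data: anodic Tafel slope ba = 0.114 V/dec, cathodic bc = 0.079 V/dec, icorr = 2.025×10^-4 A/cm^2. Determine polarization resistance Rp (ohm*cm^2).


Apply the Stern-Geary equation: Rp = ba*bc / (2.303*icorr*(ba+bc))
ba*bc = 0.114*0.079 = 0.009006
ba+bc = 0.193; 2.303*icorr*(ba+bc) = 2.303*2.025×10^-4*0.193 = 9.0006997×10^-5
Rp = 0.009006 / 9.0006997×10^-5 = 100.1 ohm*cm^2

100.1 ohm*cm^2


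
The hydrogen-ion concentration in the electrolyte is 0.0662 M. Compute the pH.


pH = −log10[H+]
pH = −log10(0.0662) = 1.18

1.18


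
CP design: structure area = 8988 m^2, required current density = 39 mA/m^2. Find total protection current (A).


I = area * current density, then convert mA → A (÷1000)
I = 8988 * 39 / 1000 = 350.53 A

350.53 A


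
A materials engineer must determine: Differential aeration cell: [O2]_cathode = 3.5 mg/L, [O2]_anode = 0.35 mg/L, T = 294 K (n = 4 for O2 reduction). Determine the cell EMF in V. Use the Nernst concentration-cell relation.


Apply the Nernst concentration-cell relation: E = (RT/nF)*ln(C_cathode/C_anode)
RT/nF = 8.314*294/(4*96485) = 0.00633341 V
ln(3.5/0.35) = 2.30259
E = 0.00633341 * 2.30259 = 0.01458 V

0.01458 V


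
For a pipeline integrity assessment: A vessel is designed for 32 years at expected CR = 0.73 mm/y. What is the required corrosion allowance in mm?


Corrosion allowance = CR × design life
CA = 0.73 * 32 = 23.36 mm

23.36 mm


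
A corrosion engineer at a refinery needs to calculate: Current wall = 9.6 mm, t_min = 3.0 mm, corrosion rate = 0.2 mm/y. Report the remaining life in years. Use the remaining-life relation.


Apply the remaining-life relation: RL = (t_current − t_min) / CR
RL = (9.6 − 3.0) / 0.2 = 6.6 / 0.2 = 33.0 years

33.0 years


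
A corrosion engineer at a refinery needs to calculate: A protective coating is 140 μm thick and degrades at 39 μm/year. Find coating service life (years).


Service life = thickness / degradation rate
Life = 140 / 39 = 3.6 years

3.6 years


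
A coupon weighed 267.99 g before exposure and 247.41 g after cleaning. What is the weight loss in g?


Weight loss = initial − final
WL = 267.99 − 247.41 = 20.58 g

20.58 g


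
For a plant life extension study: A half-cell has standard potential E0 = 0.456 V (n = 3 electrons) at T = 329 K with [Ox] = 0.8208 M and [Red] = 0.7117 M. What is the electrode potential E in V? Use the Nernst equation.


Apply the Nernst equation: E = E0 + (RT/nF)*ln([Ox]/[Red])
Step 1: RT/nF = 8.314*329/(3*96485) = 0.00944985 V
Step 2: [Ox]/[Red] = 0.8208/0.7117 = 1.153295
Step 3: ln(1.153295) = 0.142623
Step 4: correction = 0.00944985 * 0.142623 = 0.001 V
E = 0.456 + 0.001 = 0.457 V

0.457 V


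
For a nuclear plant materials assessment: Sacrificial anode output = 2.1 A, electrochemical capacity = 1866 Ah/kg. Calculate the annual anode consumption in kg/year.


Annual consumption = current * hours per year / capacity
Rate = 2.1 * 8760 / 1866 = 9.9 kg/year

9.9 kg/year


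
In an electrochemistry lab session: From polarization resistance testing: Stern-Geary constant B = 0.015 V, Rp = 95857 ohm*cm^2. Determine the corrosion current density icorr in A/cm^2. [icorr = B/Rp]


Apply the Stern-Geary relation: icorr = B / Rp
icorr = 0.015 / 95857 = 1.565×10^-7 A/cm^2

1.565×10^-7 A/cm^2


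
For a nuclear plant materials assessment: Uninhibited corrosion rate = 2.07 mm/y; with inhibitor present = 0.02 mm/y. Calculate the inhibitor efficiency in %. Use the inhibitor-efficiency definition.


Apply the inhibitor-efficiency definition: IE = (CR_blank − CR_inh)/CR_blank × 100
IE = (2.07 − 0.02) / 2.07 × 100
IE = 2.05 / 2.07 × 100 = 99.0 %

99.0 %


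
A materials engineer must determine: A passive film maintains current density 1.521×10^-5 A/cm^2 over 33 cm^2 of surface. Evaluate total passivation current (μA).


I = i_pass * A, then convert A → μA (×10^6)
I = 1.521×10^-5 * 33 * 10^6 = 501.93 μA

501.93 μA


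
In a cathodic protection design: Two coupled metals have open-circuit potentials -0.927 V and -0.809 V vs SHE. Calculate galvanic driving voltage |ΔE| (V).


Driving voltage is the absolute potential difference.
|ΔE| = |-0.927 − (-0.809)| = 0.118 V

0.118 V


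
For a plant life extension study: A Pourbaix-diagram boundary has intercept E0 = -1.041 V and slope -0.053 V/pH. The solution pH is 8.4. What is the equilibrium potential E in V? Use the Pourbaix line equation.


Apply the Pourbaix line equation: E = E0 + slope*pH
E = -1.041 + (-0.053)*8.4 = -1.041 + (-0.4452) = -1.4862 V
Rounded to 3 decimal places: E = -1.486 V

-1.486 V


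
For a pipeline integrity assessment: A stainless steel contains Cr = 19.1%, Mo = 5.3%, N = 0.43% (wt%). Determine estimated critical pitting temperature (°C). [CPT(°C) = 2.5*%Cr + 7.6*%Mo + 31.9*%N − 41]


Apply the ASTM G48 empirical CPT estimate: CPT(°C) = 2.5*%Cr + 7.6*%Mo + 31.9*%N − 41
2.5*19.1 = 47.75; 7.6*5.3 = 40.28; 31.9*0.43 = 13.717
CPT = 47.75 + 40.28 + 13.717 − 41 = 60.747 °C
Rounded to 0.1 °C: CPT ≈ 60.7 °C

60.7 °C


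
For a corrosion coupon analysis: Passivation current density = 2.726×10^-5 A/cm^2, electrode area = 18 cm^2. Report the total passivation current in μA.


I = i_pass * A, then convert A → μA (×10^6)
I = 2.726×10^-5 * 18 * 10^6 = 490.68 μA

490.68 μA


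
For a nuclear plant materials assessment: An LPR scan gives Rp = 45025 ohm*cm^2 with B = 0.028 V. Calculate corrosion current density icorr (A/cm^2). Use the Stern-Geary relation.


Apply the Stern-Geary relation: icorr = B / Rp
icorr = 0.028 / 45025 = 6.219×10^-7 A/cm^2

6.219×10^-7 A/cm^2


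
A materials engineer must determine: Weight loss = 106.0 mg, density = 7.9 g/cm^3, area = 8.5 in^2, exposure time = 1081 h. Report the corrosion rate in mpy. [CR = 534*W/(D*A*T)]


Apply the mpy weight-loss relation: CR = 534 * W / (D * A * T)
Numerator: 534 * 106.0 = 56604.0
Denominator: 7.9 * 8.5 * 1081 = 72589.15
CR = 56604.0 / 72589.15 = 0.7798 mpy

0.7798 mpy


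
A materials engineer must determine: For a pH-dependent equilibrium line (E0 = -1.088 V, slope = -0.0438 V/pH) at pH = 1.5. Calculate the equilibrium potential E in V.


Apply the Pourbaix line equation: E = E0 + slope*pH
E = -1.088 + (-0.0438)*1.5 = -1.088 + (-0.0657) = -1.1537 V
Rounded to 3 decimal places: E = -1.154 V

-1.154 V


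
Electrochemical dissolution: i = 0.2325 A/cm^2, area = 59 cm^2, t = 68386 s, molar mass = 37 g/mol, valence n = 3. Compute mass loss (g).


Apply Faraday's law: m = i*A*t*M / (n*F)
Total charge passed Q = i*A*t = 0.2325*59*68386 = 938084.955 C
m = Q*M/(n*F) = 938084.955*37/(3*96485) = 119.9121 g

119.9121 g


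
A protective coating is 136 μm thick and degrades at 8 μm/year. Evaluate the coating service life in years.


Service life = thickness / degradation rate
Life = 136 / 8 = 17.0 years

17.0 years


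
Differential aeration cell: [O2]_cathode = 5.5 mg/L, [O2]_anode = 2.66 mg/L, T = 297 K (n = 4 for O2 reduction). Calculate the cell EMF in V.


Apply the Nernst concentration-cell relation: E = (RT/nF)*ln(C_cathode/C_anode)
RT/nF = 8.314*297/(4*96485) = 0.00639804 V
ln(5.5/2.66) = 0.72642
E = 0.00639804 * 0.72642 = 0.00465 V

0.00465 V


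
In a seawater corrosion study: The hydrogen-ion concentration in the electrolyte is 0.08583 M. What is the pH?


pH = −log10[H+]
pH = −log10(0.08583) = 1.07

1.07


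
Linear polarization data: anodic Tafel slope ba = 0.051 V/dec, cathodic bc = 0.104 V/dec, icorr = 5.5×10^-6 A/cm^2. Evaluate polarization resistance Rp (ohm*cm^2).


Apply the Stern-Geary equation: Rp = ba*bc / (2.303*icorr*(ba+bc))
ba*bc = 0.051*0.104 = 0.005304
ba+bc = 0.155; 2.303*icorr*(ba+bc) = 2.303*5.5×10^-6*0.155 = 1.9633075×10^-6
Rp = 0.005304 / 1.9633075×10^-6 = 2701.56 ohm*cm^2

2701.56 ohm*cm^2


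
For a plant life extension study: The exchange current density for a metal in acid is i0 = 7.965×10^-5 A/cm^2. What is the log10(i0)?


i0 = 7.965×10^-5 A/cm^2
log10(i0) = -4.099

-4.099


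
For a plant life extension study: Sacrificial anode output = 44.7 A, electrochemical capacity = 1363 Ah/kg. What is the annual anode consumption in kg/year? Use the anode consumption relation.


Annual consumption = current * hours per year / capacity
Rate = 44.7 * 8760 / 1363 = 287.3 kg/year

287.3 kg/year


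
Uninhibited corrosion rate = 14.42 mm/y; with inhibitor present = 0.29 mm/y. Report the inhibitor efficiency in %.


Apply the inhibitor-efficiency definition: IE = (CR_blank − CR_inh)/CR_blank × 100
IE = (14.42 − 0.29) / 14.42 × 100
IE = 14.13 / 14.42 × 100 = 98.0 %

98.0 %


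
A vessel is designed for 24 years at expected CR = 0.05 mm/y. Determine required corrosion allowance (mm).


Corrosion allowance = CR × design life
CA = 0.05 * 24 = 1.2 mm

1.2 mm


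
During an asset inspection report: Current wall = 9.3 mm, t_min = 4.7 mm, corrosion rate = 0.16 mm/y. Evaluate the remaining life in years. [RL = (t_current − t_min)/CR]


Apply the remaining-life relation: RL = (t_current − t_min) / CR
RL = (9.3 − 4.7) / 0.16 = 4.6 / 0.16 = 28.8 years

28.8 years


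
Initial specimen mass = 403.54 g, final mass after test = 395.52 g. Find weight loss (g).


Weight loss = initial − final
WL = 403.54 − 395.52 = 8.02 g

8.02 g


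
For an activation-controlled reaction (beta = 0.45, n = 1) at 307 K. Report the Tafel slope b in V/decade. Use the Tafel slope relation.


Apply the Tafel slope relation: b = 2.303*R*T/(beta*n*F)
Numerator: 2.303 * 8.314 * 307 = 5878.17
Denominator: 0.45 * 1 * 96485 = 43418.25
b = 5878.17 / 43418.25 = 0.1354 V/decade

0.1354 V/decade


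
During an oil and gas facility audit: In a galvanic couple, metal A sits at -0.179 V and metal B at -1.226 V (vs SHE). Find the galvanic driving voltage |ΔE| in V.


Driving voltage is the absolute potential difference.
|ΔE| = |-0.179 − (-1.226)| = 1.047 V

1.047 V


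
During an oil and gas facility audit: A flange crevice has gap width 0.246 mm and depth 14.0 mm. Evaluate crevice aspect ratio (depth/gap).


Aspect ratio = depth / gap
Ratio = 14.0 / 0.246 = 56.9

56.9


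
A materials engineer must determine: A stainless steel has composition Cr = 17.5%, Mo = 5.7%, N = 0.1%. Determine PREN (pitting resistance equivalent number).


Apply the PREN formula: PREN = Cr + 3.3*Mo + 16*N
PREN = 17.5 + 3.3*5.7 + 16*0.1
PREN = 17.5 + 18.81 + 1.6 = 37.91

37.91


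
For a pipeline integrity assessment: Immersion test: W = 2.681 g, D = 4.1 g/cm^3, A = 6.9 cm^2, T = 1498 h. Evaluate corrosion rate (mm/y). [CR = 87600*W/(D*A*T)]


Apply the mm/y weight-loss relation: CR = 87600 * W / (D * A * T)
Numerator: 87600 * 2.681 = 234855.6
Denominator: 4.1 * 6.9 * 1498 = 42378.42
CR = 234855.6 / 42378.42 = 5.54187 mm/y

5.54187 mm/y


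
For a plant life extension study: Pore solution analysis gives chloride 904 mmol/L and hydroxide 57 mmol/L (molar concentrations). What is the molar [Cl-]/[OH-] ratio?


Threshold parameter = [Cl-] / [OH-] (molar basis; both in mmol/L, so units cancel)
Ratio = 904 / 57 = 15.86

15.86


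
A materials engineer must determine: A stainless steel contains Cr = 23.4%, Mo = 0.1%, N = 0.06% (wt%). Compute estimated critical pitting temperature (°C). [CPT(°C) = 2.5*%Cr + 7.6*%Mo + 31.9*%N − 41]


Apply the ASTM G48 empirical CPT estimate: CPT(°C) = 2.5*%Cr + 7.6*%Mo + 31.9*%N − 41
2.5*23.4 = 58.5; 7.6*0.1 = 0.76; 31.9*0.06 = 1.914
CPT = 58.5 + 0.76 + 1.914 − 41 = 20.174 °C
Rounded to 0.1 °C: CPT ≈ 20.2 °C

20.2 °C


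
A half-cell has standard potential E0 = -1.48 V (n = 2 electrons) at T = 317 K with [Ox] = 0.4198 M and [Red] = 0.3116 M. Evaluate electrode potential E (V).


Apply the Nernst equation: E = E0 + (RT/nF)*ln([Ox]/[Red])
Step 1: RT/nF = 8.314*317/(2*96485) = 0.01365776 V
Step 2: [Ox]/[Red] = 0.4198/0.3116 = 1.34724
Step 3: ln(1.34724) = 0.298058
Step 4: correction = 0.01365776 * 0.298058 = 0.004 V
E = -1.48 + 0.004 = -1.476 V

-1.476 V


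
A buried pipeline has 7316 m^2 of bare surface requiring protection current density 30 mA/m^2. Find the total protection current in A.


I = area * current density, then convert mA → A (÷1000)
I = 7316 * 30 / 1000 = 219.48 A

219.48 A


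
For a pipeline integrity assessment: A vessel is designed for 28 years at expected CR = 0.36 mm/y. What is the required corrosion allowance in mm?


Corrosion allowance = CR × design life
CA = 0.36 * 28 = 10.08 mm

10.08 mm


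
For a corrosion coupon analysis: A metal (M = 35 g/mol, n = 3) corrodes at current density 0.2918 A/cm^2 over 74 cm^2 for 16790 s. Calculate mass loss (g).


Apply Faraday's law: m = i*A*t*M / (n*F)
Total charge passed Q = i*A*t = 0.2918*74*16790 = 362549.828 C
m = Q*M/(n*F) = 362549.828*35/(3*96485) = 43.8384 g

43.8384 g


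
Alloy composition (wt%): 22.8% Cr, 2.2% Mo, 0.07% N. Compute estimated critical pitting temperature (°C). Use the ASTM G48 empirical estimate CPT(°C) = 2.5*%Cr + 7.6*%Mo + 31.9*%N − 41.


Apply the ASTM G48 empirical CPT estimate: CPT(°C) = 2.5*%Cr + 7.6*%Mo + 31.9*%N − 41
2.5*22.8 = 57; 7.6*2.2 = 16.72; 31.9*0.07 = 2.233
CPT = 57 + 16.72 + 2.233 − 41 = 34.953 °C
Rounded to 0.1 °C: CPT ≈ 35.0 °C

35.0 °C


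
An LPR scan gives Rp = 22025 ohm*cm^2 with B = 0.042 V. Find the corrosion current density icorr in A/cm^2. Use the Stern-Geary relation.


Apply the Stern-Geary relation: icorr = B / Rp
icorr = 0.042 / 22025 = 1.907×10^-6 A/cm^2

1.907×10^-6 A/cm^2


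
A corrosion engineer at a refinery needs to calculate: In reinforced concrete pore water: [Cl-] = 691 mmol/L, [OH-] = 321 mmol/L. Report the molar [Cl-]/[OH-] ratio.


Threshold parameter = [Cl-] / [OH-] (molar basis; both in mmol/L, so units cancel)
Ratio = 691 / 321 = 2.15

2.15


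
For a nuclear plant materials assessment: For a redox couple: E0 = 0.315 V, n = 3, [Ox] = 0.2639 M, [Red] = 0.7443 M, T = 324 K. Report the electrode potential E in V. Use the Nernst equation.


Apply the Nernst equation: E = E0 + (RT/nF)*ln([Ox]/[Red])
Step 1: RT/nF = 8.314*324/(3*96485) = 0.00930623 V
Step 2: [Ox]/[Red] = 0.2639/0.7443 = 0.354561
Step 3: ln(0.354561) = -1.036875
Step 4: correction = 0.00930623 * -1.036875 = -0.01 V
E = 0.315 + -0.01 = 0.305 V

0.305 V


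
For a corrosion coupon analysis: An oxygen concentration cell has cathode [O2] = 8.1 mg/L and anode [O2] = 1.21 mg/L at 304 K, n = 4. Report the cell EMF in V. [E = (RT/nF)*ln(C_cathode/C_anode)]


Apply the Nernst concentration-cell relation: E = (RT/nF)*ln(C_cathode/C_anode)
RT/nF = 8.314*304/(4*96485) = 0.00654883 V
ln(8.1/1.21) = 1.90124
E = 0.00654883 * 1.90124 = 0.01245 V

0.01245 V


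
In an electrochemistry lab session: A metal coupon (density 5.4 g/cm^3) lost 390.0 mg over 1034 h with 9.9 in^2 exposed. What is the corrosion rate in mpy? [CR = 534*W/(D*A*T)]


Apply the mpy weight-loss relation: CR = 534 * W / (D * A * T)
Numerator: 534 * 390.0 = 208260.0
Denominator: 5.4 * 9.9 * 1034 = 55277.64
CR = 208260.0 / 55277.64 = 3.768 mpy

3.768 mpy


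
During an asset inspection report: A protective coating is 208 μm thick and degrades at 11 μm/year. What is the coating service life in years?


Service life = thickness / degradation rate
Life = 208 / 11 = 18.9 years

18.9 years


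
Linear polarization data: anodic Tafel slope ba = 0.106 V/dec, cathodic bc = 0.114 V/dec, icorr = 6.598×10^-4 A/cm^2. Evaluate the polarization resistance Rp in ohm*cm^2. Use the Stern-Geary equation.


Apply the Stern-Geary equation: Rp = ba*bc / (2.303*icorr*(ba+bc))
ba*bc = 0.106*0.114 = 0.012084
ba+bc = 0.22; 2.303*icorr*(ba+bc) = 2.303*6.598×10^-4*0.22 = 3.3429427×10^-4
Rp = 0.012084 / 3.3429427×10^-4 = 36.15 ohm*cm^2

36.15 ohm*cm^2


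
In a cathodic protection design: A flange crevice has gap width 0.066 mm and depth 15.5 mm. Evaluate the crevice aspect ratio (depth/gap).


Aspect ratio = depth / gap
Ratio = 15.5 / 0.066 = 234.8

234.8


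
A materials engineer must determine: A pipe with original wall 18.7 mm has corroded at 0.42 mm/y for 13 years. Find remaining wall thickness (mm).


Remaining wall = original − CR × time
t = 18.7 − 0.42*13 = 18.7 − 5.46 = 13.24 mm

13.24 mm


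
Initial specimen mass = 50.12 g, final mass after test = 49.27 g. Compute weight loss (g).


Weight loss = initial − final
WL = 50.12 − 49.27 = 0.85 g

0.85 g


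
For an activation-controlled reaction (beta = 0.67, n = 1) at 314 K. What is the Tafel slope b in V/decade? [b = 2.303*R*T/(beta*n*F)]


Apply the Tafel slope relation: b = 2.303*R*T/(beta*n*F)
Numerator: 2.303 * 8.314 * 314 = 6012.2
Denominator: 0.67 * 1 * 96485 = 64644.95
b = 6012.2 / 64644.95 = 0.093 V/decade

0.093 V/decade


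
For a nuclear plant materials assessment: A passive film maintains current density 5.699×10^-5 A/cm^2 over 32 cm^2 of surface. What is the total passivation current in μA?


I = i_pass * A, then convert A → μA (×10^6)
I = 5.699×10^-5 * 32 * 10^6 = 1823.68 μA

1823.68 μA


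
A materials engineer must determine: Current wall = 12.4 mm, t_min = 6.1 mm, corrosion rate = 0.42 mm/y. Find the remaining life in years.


Apply the remaining-life relation: RL = (t_current − t_min) / CR
RL = (12.4 − 6.1) / 0.42 = 6.3 / 0.42 = 15.0 years

15.0 years


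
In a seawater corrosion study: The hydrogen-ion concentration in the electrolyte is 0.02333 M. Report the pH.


pH = −log10[H+]
pH = −log10(0.02333) = 1.63

1.63


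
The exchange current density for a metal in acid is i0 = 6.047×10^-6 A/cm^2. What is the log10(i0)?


i0 = 6.047×10^-6 A/cm^2
log10(i0) = -5.218

-5.218


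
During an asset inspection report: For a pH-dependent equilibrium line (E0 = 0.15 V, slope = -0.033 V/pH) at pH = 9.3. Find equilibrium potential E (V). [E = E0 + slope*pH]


Apply the Pourbaix line equation: E = E0 + slope*pH
E = 0.15 + (-0.033)*9.3 = 0.15 + (-0.3069) = -0.1569 V
Rounded to 4 decimal places: E = -0.1569 V

-0.1569 V


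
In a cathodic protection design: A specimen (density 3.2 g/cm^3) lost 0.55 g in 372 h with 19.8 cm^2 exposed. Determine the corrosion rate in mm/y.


Apply the mm/y weight-loss relation: CR = 87600 * W / (D * A * T)
Numerator: 87600 * 0.55 = 48180.0
Denominator: 3.2 * 19.8 * 372 = 23569.92
CR = 48180.0 / 23569.92 = 2.044131 mm/y

2.044131 mm/y


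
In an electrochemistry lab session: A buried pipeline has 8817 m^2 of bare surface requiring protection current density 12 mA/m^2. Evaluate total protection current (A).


I = area * current density, then convert mA → A (÷1000)
I = 8817 * 12 / 1000 = 105.8 A

105.8 A


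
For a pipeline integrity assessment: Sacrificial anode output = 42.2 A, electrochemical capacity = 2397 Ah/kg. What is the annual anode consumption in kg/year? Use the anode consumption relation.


Annual consumption = current * hours per year / capacity
Rate = 42.2 * 8760 / 2397 = 154.2 kg/year

154.2 kg/year


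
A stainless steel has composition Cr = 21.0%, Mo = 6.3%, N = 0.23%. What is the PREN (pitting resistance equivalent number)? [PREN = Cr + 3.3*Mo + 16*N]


Apply the PREN formula: PREN = Cr + 3.3*Mo + 16*N
PREN = 21.0 + 3.3*6.3 + 16*0.23
PREN = 21.0 + 20.79 + 3.68 = 45.47

45.47


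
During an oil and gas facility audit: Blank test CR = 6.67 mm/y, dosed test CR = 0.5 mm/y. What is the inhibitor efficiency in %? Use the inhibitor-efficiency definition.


Apply the inhibitor-efficiency definition: IE = (CR_blank − CR_inh)/CR_blank × 100
IE = (6.67 − 0.5) / 6.67 × 100
IE = 6.17 / 6.67 × 100 = 92.5 %

92.5 %


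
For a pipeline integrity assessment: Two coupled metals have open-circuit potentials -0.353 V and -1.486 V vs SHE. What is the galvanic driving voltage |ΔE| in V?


Driving voltage is the absolute potential difference.
|ΔE| = |-0.353 − (-1.486)| = 1.133 V

1.133 V


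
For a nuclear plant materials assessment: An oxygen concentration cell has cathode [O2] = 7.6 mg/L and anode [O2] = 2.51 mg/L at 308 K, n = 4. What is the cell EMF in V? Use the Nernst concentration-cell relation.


Apply the Nernst concentration-cell relation: E = (RT/nF)*ln(C_cathode/C_anode)
RT/nF = 8.314*308/(4*96485) = 0.006635 V
ln(7.6/2.51) = 1.10787
E = 0.006635 * 1.10787 = 0.00735 V

0.00735 V


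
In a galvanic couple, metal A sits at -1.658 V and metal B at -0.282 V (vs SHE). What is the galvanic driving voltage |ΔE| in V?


Driving voltage is the absolute potential difference.
|ΔE| = |-1.658 − (-0.282)| = 1.376 V

1.376 V


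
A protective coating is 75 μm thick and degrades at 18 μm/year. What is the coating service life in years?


Service life = thickness / degradation rate
Life = 75 / 18 = 4.2 years

4.2 years


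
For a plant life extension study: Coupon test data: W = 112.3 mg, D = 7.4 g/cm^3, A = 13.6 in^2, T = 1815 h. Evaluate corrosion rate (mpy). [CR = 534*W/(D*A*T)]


Apply the mpy weight-loss relation: CR = 534 * W / (D * A * T)
Numerator: 534 * 112.3 = 59968.2
Denominator: 7.4 * 13.6 * 1815 = 182661.6
CR = 59968.2 / 182661.6 = 0.3283 mpy

0.3283 mpy


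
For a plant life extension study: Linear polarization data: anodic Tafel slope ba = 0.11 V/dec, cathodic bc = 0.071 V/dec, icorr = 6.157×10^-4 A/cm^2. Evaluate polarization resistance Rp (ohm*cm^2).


Apply the Stern-Geary equation: Rp = ba*bc / (2.303*icorr*(ba+bc))
ba*bc = 0.11*0.071 = 0.00781
ba+bc = 0.181; 2.303*icorr*(ba+bc) = 2.303*6.157×10^-4*0.181 = 2.5665024×10^-4
Rp = 0.00781 / 2.5665024×10^-4 = 30.4 ohm*cm^2

30.4 ohm*cm^2


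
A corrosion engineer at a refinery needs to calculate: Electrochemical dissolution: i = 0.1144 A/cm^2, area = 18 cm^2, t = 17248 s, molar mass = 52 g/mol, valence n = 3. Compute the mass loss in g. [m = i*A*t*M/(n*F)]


Apply Faraday's law: m = i*A*t*M / (n*F)
Total charge passed Q = i*A*t = 0.1144*18*17248 = 35517.0816 C
m = Q*M/(n*F) = 35517.0816*52/(3*96485) = 6.381 g

6.381 g


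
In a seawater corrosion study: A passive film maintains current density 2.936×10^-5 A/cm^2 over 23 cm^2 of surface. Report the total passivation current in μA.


I = i_pass * A, then convert A → μA (×10^6)
I = 2.936×10^-5 * 23 * 10^6 = 675.28 μA

675.28 μA


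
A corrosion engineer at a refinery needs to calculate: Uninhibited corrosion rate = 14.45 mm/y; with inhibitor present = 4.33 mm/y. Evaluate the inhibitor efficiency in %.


Apply the inhibitor-efficiency definition: IE = (CR_blank − CR_inh)/CR_blank × 100
IE = (14.45 − 4.33) / 14.45 × 100
IE = 10.12 / 14.45 × 100 = 70.0 %

70.0 %


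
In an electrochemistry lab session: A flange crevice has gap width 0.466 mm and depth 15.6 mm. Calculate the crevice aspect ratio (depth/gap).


Aspect ratio = depth / gap
Ratio = 15.6 / 0.466 = 33.5

33.5


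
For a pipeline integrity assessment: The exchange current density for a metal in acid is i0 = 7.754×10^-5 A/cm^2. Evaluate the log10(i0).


i0 = 7.754×10^-5 A/cm^2
log10(i0) = -4.11

-4.11


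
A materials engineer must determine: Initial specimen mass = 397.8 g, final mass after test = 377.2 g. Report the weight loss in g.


Weight loss = initial − final
WL = 397.8 − 377.2 = 20.6 g

20.6 g


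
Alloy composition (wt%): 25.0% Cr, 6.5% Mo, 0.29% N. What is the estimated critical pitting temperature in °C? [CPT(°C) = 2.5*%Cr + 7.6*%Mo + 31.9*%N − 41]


Apply the ASTM G48 empirical CPT estimate: CPT(°C) = 2.5*%Cr + 7.6*%Mo + 31.9*%N − 41
2.5*25.0 = 62.5; 7.6*6.5 = 49.4; 31.9*0.29 = 9.251
CPT = 62.5 + 49.4 + 9.251 − 41 = 80.151 °C
Rounded to 0.1 °C: CPT ≈ 80.2 °C

80.2 °C


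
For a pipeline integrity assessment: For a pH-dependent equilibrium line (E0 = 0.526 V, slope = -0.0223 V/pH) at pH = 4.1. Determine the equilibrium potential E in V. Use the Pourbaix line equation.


Apply the Pourbaix line equation: E = E0 + slope*pH
E = 0.526 + (-0.0223)*4.1 = 0.526 + (-0.09143) = 0.43457 V
Rounded to 3 decimal places: E = 0.435 V

0.435 V


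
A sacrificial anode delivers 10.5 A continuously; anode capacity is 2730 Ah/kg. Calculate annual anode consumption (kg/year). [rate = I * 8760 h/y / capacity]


Annual consumption = current * hours per year / capacity
Rate = 10.5 * 8760 / 2730 = 33.7 kg/year

33.7 kg/year


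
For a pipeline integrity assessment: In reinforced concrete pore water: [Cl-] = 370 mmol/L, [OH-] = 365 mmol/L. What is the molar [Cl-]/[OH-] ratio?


Threshold parameter = [Cl-] / [OH-] (molar basis; both in mmol/L, so units cancel)
Ratio = 370 / 365 = 1.01

1.01


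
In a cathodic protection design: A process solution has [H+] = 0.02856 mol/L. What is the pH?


pH = −log10[H+]
pH = −log10(0.02856) = 1.54

1.54


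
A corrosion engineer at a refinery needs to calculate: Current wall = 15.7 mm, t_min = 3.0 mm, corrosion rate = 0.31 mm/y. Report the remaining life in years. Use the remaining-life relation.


Apply the remaining-life relation: RL = (t_current − t_min) / CR
RL = (15.7 − 3.0) / 0.31 = 12.7 / 0.31 = 41.0 years

41.0 years


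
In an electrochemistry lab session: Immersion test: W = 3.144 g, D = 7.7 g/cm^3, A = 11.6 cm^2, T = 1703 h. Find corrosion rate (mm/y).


Apply the mm/y weight-loss relation: CR = 87600 * W / (D * A * T)
Numerator: 87600 * 3.144 = 275414.4
Denominator: 7.7 * 11.6 * 1703 = 152111.96
CR = 275414.4 / 152111.96 = 1.8106 mm/y

1.8106 mm/y
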